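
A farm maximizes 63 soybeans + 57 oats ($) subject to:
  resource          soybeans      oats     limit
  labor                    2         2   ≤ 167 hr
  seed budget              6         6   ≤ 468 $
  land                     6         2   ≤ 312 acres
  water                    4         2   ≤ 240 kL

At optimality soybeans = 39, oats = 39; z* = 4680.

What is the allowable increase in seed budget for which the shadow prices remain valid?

Binding constraints: seed budget, land. The basis is B = [[6,6],[6,2]] with det -24.
Per unit increase in seed budget, x* moves by d = (-0.0833, 0.25).
The basis stays optimal until labor becomes binding; allowable increase = 33 $.

33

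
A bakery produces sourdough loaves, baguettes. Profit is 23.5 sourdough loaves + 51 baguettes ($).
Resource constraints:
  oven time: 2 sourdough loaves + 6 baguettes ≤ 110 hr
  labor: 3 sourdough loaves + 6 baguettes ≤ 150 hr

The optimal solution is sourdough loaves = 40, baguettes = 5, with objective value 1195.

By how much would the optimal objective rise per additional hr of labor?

Both oven time and labor are binding at x*.
From A_Bᵀ y = c: 2·y_oven time + 3·y_labor = 23.5; 6·y_oven time + 6·y_labor = 51.
This yields shadow prices y_oven time = 2, y_labor = 6.5.
Shadow price of labor = 6.5.

6.5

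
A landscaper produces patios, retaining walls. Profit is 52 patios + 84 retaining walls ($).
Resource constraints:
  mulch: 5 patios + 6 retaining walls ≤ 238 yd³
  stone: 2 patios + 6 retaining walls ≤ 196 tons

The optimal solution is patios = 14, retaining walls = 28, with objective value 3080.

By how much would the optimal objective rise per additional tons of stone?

Check each constraint at x*: mulch 238/238 (tight); stone 196/196 (tight).
Dual feasibility on the basic columns requires 5·y_mulch + 2·y_stone = 52, 6·y_mulch + 6·y_stone = 84.
This yields shadow prices y_mulch = 8, y_stone = 6.
Shadow price of stone = 6.

6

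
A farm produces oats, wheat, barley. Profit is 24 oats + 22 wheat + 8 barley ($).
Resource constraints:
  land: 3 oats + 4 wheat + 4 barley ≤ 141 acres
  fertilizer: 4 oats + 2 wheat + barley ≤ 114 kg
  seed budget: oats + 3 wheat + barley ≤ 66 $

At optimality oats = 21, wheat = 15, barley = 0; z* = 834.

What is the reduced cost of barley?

Binding: fertilizer and seed budget. Non-binding: land (18 unused).
By complementary slackness, y = 0 for the non-binding constraint.
From A_Bᵀ y = c: 4·y_fertilizer + 1·y_seed budget = 24; 2·y_fertilizer + 3·y_seed budget = 22.
→ y_fertilizer = 5 and y_seed budget = 4.
Reduced cost of barley: c₃ − yᵀa₃ = 8 − (5·1 + 4·1) = 8 − 9 = -1.

-1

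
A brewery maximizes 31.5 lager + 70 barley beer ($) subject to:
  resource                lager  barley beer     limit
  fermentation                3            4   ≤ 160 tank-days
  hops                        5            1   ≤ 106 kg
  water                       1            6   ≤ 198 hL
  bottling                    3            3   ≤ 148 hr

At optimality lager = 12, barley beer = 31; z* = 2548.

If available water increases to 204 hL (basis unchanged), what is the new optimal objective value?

Check each constraint at x*: fermentation 160/160 (tight); hops 91/106 (slack 15); water 198/198 (tight); bottling 129/148 (slack 19).
Since hops, bottling are not tight, their duals are 0.
From A_Bᵀ y = c: 3·y_fermentation + 1·y_water = 31.5; 4·y_fermentation + 6·y_water = 70.
This yields shadow prices y_fermentation = 8.5, y_water = 6.
Δz = y_water·Δb = 6 × (6) = 36, so new z* = 2548 + 36 = 2584.

2584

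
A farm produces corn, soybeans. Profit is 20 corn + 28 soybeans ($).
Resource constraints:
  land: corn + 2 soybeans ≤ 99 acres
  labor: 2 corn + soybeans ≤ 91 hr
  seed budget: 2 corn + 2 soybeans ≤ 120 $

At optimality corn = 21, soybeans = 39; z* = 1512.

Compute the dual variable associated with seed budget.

Binding: land and seed budget. Non-binding: labor (10 unused).
By complementary slackness, y = 0 for the non-binding constraint.
Dual feasibility on the basic columns requires 1·y_land + 2·y_seed budget = 20, 2·y_land + 2·y_seed budget = 28.
This yields shadow prices y_land = 8, y_seed budget = 6.
Shadow price of seed budget = 6.

6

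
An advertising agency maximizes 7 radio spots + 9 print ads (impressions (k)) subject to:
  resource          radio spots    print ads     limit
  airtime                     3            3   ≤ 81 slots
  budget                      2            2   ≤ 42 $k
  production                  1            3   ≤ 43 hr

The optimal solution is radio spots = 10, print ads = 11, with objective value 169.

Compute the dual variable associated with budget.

3

Check each constraint at x*: airtime 63/81 (slack 18); budget 42/42 (tight); production 43/43 (tight).
By complementary slackness, y = 0 for the non-binding constraint.
Dual feasibility on the basic columns requires 2·y_budget + 1·y_production = 7, 2·y_budget + 3·y_production = 9.
Solving: y_budget = 3, y_production = 1.
Shadow price of budget = 3.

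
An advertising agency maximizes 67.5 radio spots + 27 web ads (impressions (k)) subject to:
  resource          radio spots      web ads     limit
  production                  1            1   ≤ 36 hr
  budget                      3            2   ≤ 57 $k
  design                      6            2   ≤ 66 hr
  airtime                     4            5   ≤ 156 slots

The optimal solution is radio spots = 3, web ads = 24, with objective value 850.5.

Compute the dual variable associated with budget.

4.5

Binding: budget and design. Non-binding: production (9 unused), airtime (24 unused).
Slack constraints have shadow price 0 (complementary slackness).
Dual feasibility on the basic columns requires 3·y_budget + 6·y_design = 67.5, 2·y_budget + 2·y_design = 27.
→ y_budget = 4.5 and y_design = 9.
Shadow price of budget = 4.5.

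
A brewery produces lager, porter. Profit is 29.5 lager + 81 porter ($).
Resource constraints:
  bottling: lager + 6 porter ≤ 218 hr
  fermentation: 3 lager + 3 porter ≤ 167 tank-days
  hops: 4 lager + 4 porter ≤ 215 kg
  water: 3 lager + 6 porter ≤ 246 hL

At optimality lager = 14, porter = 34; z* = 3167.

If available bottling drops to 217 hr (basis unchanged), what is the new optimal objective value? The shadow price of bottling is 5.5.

3161.5

Δb = -1, so new z* = 3167 + (5.5)·(-1) = 3167 − 5.5 = 3161.5.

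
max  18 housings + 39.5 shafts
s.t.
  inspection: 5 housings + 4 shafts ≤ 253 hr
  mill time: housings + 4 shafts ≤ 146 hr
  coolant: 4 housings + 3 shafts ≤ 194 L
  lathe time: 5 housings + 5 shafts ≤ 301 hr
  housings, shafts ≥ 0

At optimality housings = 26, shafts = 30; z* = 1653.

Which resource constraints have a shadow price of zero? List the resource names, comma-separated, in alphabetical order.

inspection: 250/253 (slack 3)
mill time: 146/146 (binding)
coolant: 194/194 (binding)
lathe time: 280/301 (slack 21)
By complementary slackness, a constraint with positive slack has shadow price 0 → inspection, lathe time.

inspection, lathe time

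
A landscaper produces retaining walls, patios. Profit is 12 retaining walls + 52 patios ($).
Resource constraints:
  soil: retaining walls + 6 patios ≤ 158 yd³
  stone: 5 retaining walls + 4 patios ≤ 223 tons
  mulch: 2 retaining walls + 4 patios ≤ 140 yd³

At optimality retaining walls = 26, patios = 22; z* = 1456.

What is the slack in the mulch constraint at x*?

mulch used = 2·26 + 4·22 = 140; slack = 140 − 140 = 0.

0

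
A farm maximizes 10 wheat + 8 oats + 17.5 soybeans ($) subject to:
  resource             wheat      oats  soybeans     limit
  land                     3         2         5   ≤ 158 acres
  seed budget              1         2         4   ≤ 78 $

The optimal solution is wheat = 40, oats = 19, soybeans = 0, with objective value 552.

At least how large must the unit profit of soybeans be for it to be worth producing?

Check each constraint at x*: land 158/158 (tight); seed budget 78/78 (tight).
From A_Bᵀ y = c: 3·y_land + 1·y_seed budget = 10; 2·y_land + 2·y_seed budget = 8.
Solving: y_land = 3, y_seed budget = 1.
soybeans enters the basis when its profit ≥ yᵀa₃ = 3·5 + 1·4 = 19.

19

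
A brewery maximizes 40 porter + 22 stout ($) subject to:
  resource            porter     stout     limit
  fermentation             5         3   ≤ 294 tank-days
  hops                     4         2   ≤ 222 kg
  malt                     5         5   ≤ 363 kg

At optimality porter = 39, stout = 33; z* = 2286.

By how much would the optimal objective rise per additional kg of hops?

Binding: fermentation and hops. Non-binding: malt (3 unused).
Slack constraints have shadow price 0 (complementary slackness).
From A_Bᵀ y = c: 5·y_fermentation + 4·y_hops = 40; 3·y_fermentation + 2·y_hops = 22.
This yields shadow prices y_fermentation = 4, y_hops = 5.
Shadow price of hops = 5.

5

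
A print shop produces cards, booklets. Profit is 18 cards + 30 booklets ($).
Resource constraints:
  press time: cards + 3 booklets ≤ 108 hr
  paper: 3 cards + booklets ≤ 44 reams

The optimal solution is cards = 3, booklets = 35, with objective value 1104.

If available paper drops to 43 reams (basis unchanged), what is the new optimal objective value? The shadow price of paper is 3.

Δb = -1, so new z* = 1104 + (3)·(-1) = 1104 − 3 = 1101.

1101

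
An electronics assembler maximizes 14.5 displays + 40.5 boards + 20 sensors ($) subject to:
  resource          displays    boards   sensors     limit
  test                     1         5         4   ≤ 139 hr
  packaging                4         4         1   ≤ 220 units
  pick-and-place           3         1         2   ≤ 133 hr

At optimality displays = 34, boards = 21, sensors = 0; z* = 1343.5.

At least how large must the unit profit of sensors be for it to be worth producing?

28

Check each constraint at x*: test 139/139 (tight); packaging 220/220 (tight); pick-and-place 123/133 (slack 10).
Since pick-and-place is not tight, its dual is 0.
Dual feasibility on the basic columns requires 1·y_test + 4·y_packaging = 14.5, 5·y_test + 4·y_packaging = 40.5.
This yields shadow prices y_test = 6.5, y_packaging = 2.
sensors enters the basis when its profit ≥ yᵀa₃ = 6.5·4 + 2·1 = 28.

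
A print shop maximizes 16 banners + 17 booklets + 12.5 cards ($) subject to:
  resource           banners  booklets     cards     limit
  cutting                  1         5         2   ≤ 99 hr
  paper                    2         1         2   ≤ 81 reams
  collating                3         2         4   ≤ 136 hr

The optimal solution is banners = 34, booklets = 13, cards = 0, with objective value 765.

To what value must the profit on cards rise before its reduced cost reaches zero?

18

Check each constraint at x*: cutting 99/99 (tight); paper 81/81 (tight); collating 128/136 (slack 8).
Since collating is not tight, its dual is 0.
From A_Bᵀ y = c: 1·y_cutting + 2·y_paper = 16; 5·y_cutting + 1·y_paper = 17.
→ y_cutting = 2 and y_paper = 7.
cards enters the basis when its profit ≥ yᵀa₃ = 2·2 + 7·2 = 18.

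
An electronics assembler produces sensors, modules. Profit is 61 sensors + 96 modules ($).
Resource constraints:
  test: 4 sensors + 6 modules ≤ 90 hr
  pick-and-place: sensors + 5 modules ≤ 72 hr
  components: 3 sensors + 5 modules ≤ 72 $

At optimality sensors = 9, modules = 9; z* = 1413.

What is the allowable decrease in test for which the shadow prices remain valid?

3.6

Binding constraints: test, components. The basis is B = [[4,6],[3,5]] with det 2.
Per unit decrease in test, x* moves by d = (-2.5, 1.5).
The basis stays optimal until sensors reaches 0; allowable decrease = 3.6 hr.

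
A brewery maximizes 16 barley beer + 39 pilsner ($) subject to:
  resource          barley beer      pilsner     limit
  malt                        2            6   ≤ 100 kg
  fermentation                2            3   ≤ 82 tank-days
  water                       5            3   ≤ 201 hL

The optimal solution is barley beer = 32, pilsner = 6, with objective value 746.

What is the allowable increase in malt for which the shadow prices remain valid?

64

Binding constraints: malt, fermentation. The basis is B = [[2,6],[2,3]] with det -6.
Per unit increase in malt, x* moves by d = (-0.5, 0.3333).
The basis stays optimal until barley beer reaches 0; allowable increase = 64 kg.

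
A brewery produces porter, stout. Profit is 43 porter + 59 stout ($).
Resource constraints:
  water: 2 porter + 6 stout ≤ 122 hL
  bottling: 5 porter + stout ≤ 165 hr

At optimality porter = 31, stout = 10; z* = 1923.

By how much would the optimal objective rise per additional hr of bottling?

5

Check each constraint at x*: water 122/122 (tight); bottling 165/165 (tight).
The binding rows give the dual system: 2·y_water + 5·y_bottling = 43 and 6·y_water + 1·y_bottling = 59.
→ y_water = 9 and y_bottling = 5.
Shadow price of bottling = 5.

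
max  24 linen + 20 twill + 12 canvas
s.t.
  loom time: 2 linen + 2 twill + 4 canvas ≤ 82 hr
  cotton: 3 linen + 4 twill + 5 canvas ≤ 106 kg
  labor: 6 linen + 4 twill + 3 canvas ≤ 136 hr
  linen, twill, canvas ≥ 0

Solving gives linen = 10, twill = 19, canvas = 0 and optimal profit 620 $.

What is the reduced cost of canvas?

-7

Binding: cotton and labor. Non-binding: loom time (24 unused).
Since loom time is not tight, its dual is 0.
From A_Bᵀ y = c: 3·y_cotton + 6·y_labor = 24; 4·y_cotton + 4·y_labor = 20.
This yields shadow prices y_cotton = 2, y_labor = 3.
Reduced cost of canvas: c₃ − yᵀa₃ = 12 − (2·5 + 3·3) = 12 − 19 = -7.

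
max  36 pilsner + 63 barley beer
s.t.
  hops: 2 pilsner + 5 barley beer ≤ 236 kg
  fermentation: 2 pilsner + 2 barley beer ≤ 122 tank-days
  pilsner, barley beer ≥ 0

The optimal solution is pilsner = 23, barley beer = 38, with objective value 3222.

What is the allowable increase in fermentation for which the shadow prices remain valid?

114

Binding constraints: hops, fermentation. The basis is B = [[2,5],[2,2]] with det -6.
Per unit increase in fermentation, x* moves by d = (0.8333, -0.3333).
The basis stays optimal until barley beer reaches 0; allowable increase = 114 tank-days.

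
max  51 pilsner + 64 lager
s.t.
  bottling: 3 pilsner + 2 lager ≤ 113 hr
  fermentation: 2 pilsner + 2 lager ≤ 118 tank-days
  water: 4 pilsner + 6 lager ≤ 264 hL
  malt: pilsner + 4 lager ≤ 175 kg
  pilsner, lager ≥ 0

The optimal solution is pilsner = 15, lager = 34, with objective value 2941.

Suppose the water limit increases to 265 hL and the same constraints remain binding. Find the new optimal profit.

Check each constraint at x*: bottling 113/113 (tight); fermentation 98/118 (slack 20); water 264/264 (tight); malt 151/175 (slack 24).
Slack constraints have shadow price 0 (complementary slackness).
The binding rows give the dual system: 3·y_bottling + 4·y_water = 51 and 2·y_bottling + 6·y_water = 64.
This yields shadow prices y_bottling = 5, y_water = 9.
Δz = y_water·Δb = 9 × (1) = 9, so new z* = 2941 + 9 = 2950.

2950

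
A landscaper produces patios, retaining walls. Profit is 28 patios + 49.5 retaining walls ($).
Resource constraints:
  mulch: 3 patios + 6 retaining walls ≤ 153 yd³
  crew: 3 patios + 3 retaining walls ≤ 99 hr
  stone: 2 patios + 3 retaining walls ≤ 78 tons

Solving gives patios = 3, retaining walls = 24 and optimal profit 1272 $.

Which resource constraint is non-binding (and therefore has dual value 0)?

mulch: 153/153 (binding)
crew: 81/99 (slack 18)
stone: 78/78 (binding)
By complementary slackness, a constraint with positive slack has shadow price 0 → crew.

crew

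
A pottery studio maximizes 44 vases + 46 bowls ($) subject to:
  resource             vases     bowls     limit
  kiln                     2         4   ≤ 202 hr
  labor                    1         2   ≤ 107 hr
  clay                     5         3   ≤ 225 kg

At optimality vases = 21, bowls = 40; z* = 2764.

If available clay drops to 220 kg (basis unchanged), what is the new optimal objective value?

At the optimum: kiln uses 202 of 202 (binding); labor uses 101 of 107 (slack = 6); clay uses 225 of 225 (binding).
Since labor is not tight, its dual is 0.
The binding rows give the dual system: 2·y_kiln + 5·y_clay = 44 and 4·y_kiln + 3·y_clay = 46.
This yields shadow prices y_kiln = 7, y_clay = 6.
Δz = y_clay·Δb = 6 × (-5) = -30, so new z* = 2764 − 30 = 2734.

2734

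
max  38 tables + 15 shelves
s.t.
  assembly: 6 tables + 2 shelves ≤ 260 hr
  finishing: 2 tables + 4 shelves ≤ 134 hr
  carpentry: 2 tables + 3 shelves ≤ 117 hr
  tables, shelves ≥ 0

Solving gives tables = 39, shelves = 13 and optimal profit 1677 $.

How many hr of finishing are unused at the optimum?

finishing used = 2·39 + 4·13 = 130; slack = 134 − 130 = 4.

4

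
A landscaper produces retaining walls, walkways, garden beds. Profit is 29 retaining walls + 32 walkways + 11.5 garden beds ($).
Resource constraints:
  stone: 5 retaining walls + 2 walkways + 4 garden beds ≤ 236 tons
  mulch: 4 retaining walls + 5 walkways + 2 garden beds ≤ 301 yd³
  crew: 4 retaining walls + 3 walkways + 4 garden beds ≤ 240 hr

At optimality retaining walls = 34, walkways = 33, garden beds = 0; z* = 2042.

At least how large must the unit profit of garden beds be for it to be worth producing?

Binding: stone and mulch. Non-binding: crew (5 unused).
By complementary slackness, y = 0 for the non-binding constraint.
The binding rows give the dual system: 5·y_stone + 4·y_mulch = 29 and 2·y_stone + 5·y_mulch = 32.
Solving: y_stone = 1, y_mulch = 6.
garden beds enters the basis when its profit ≥ yᵀa₃ = 1·4 + 6·2 = 16.

16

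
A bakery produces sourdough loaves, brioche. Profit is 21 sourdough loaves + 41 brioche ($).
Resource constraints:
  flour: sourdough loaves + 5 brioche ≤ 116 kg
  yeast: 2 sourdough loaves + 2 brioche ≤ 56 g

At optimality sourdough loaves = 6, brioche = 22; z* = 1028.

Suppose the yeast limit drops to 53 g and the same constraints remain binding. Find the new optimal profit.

1004

At the optimum: flour uses 116 of 116 (binding); yeast uses 56 of 56 (binding).
From A_Bᵀ y = c: 1·y_flour + 2·y_yeast = 21; 5·y_flour + 2·y_yeast = 41.
This yields shadow prices y_flour = 5, y_yeast = 8.
Δz = y_yeast·Δb = 8 × (-3) = -24, so new z* = 1028 − 24 = 1004.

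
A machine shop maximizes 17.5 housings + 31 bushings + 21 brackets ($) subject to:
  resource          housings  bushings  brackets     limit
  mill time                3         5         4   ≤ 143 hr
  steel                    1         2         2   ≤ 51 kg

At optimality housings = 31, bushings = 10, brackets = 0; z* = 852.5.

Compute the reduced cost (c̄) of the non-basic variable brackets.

Both mill time and steel are binding at x*.
Dual feasibility on the basic columns requires 3·y_mill time + 1·y_steel = 17.5, 5·y_mill time + 2·y_steel = 31.
This yields shadow prices y_mill time = 4, y_steel = 5.5.
Reduced cost of brackets: c₃ − yᵀa₃ = 21 − (4·4 + 5.5·2) = 21 − 27 = -6.

-6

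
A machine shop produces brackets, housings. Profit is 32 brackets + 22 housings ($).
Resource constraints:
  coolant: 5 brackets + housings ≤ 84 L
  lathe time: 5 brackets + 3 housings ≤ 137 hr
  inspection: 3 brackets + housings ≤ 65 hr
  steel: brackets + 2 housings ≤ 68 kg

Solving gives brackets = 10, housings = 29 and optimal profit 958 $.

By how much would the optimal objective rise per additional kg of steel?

2

At the optimum: coolant uses 79 of 84 (slack = 5); lathe time uses 137 of 137 (binding); inspection uses 59 of 65 (slack = 6); steel uses 68 of 68 (binding).
Since coolant, inspection are not tight, their duals are 0.
The binding rows give the dual system: 5·y_lathe time + 1·y_steel = 32 and 3·y_lathe time + 2·y_steel = 22.
Solving: y_lathe time = 6, y_steel = 2.
Shadow price of steel = 2.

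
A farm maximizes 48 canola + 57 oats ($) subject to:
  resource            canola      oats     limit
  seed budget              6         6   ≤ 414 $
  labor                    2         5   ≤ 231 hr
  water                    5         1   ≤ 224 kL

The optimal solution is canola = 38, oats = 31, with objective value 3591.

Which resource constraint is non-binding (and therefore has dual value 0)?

water

seed budget: 414/414 (binding)
labor: 231/231 (binding)
water: 221/224 (slack 3)
By complementary slackness, a constraint with positive slack has shadow price 0 → water.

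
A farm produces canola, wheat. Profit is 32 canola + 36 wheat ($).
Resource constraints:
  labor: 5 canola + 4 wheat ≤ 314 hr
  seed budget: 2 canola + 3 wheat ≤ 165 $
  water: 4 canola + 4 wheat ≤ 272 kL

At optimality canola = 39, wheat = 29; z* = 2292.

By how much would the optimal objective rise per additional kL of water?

Binding: seed budget and water. Non-binding: labor (3 unused).
By complementary slackness, y = 0 for the non-binding constraint.
The binding rows give the dual system: 2·y_seed budget + 4·y_water = 32 and 3·y_seed budget + 4·y_water = 36.
→ y_seed budget = 4 and y_water = 6.
Shadow price of water = 6.

6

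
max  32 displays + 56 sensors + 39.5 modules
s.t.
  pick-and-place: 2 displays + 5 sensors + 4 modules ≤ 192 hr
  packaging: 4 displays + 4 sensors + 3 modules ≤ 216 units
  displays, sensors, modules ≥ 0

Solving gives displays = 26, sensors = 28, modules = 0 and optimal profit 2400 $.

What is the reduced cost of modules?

-4.5

Both pick-and-place and packaging are binding at x*.
Dual feasibility on the basic columns requires 2·y_pick-and-place + 4·y_packaging = 32, 5·y_pick-and-place + 4·y_packaging = 56.
This yields shadow prices y_pick-and-place = 8, y_packaging = 4.
Reduced cost of modules: c₃ − yᵀa₃ = 39.5 − (8·4 + 4·3) = 39.5 − 44 = -4.5.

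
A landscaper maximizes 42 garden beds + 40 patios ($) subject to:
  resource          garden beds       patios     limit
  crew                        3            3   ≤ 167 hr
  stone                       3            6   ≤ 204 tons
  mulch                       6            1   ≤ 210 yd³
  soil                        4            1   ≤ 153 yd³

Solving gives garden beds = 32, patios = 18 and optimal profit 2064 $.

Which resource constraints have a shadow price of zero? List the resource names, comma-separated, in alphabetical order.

crew: 150/167 (slack 17)
stone: 204/204 (binding)
mulch: 210/210 (binding)
soil: 146/153 (slack 7)
By complementary slackness, a constraint with positive slack has shadow price 0 → crew, soil.

crew, soil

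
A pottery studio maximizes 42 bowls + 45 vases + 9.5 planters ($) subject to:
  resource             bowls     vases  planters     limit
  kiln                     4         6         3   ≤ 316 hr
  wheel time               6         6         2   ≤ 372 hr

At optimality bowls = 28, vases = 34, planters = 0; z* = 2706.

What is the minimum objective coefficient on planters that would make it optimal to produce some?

16.5

Both kiln and wheel time are binding at x*.
From A_Bᵀ y = c: 4·y_kiln + 6·y_wheel time = 42; 6·y_kiln + 6·y_wheel time = 45.
Solving: y_kiln = 1.5, y_wheel time = 6.
planters enters the basis when its profit ≥ yᵀa₃ = 1.5·3 + 6·2 = 16.5.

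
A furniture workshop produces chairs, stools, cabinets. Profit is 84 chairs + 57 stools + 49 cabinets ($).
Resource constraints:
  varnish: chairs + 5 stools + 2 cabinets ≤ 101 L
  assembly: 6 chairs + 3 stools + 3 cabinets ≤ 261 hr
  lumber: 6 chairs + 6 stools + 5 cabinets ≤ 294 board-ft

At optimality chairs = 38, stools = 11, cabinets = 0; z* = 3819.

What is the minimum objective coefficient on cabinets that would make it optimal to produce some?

52

Binding: assembly and lumber. Non-binding: varnish (8 unused).
Since varnish is not tight, its dual is 0.
From A_Bᵀ y = c: 6·y_assembly + 6·y_lumber = 84; 3·y_assembly + 6·y_lumber = 57.
This yields shadow prices y_assembly = 9, y_lumber = 5.
cabinets enters the basis when its profit ≥ yᵀa₃ = 9·3 + 5·5 = 52.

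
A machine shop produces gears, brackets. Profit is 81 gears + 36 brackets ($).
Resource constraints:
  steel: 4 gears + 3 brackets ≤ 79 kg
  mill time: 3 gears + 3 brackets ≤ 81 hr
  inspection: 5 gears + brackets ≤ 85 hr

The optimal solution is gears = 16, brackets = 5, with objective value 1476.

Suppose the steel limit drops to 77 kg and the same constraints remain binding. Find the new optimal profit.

1458

At the optimum: steel uses 79 of 79 (binding); mill time uses 63 of 81 (slack = 18); inspection uses 85 of 85 (binding).
Since mill time is not tight, its dual is 0.
Dual feasibility on the basic columns requires 4·y_steel + 5·y_inspection = 81, 3·y_steel + 1·y_inspection = 36.
Solving: y_steel = 9, y_inspection = 9.
Δz = y_steel·Δb = 9 × (-2) = -18, so new z* = 1476 − 18 = 1458.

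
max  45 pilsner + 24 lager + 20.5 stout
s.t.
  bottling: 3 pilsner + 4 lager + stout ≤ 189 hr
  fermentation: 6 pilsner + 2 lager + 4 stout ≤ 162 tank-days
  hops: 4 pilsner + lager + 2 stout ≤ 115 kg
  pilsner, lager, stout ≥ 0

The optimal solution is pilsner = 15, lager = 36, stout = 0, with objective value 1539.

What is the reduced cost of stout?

-6.5

Binding: bottling and fermentation. Non-binding: hops (19 unused).
Since hops is not tight, its dual is 0.
From A_Bᵀ y = c: 3·y_bottling + 6·y_fermentation = 45; 4·y_bottling + 2·y_fermentation = 24.
Solving: y_bottling = 3, y_fermentation = 6.
Reduced cost of stout: c₃ − yᵀa₃ = 20.5 − (3·1 + 6·4) = 20.5 − 27 = -6.5.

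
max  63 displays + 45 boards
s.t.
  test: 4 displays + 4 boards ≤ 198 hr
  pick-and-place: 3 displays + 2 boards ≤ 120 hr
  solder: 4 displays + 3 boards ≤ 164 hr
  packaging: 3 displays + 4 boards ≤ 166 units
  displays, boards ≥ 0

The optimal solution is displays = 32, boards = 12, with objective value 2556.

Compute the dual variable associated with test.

0

Binding: pick-and-place and solder. Non-binding: test (22 unused), packaging (22 unused).
By complementary slackness, y = 0 for the non-binding constraints.
The binding rows give the dual system: 3·y_pick-and-place + 4·y_solder = 63 and 2·y_pick-and-place + 3·y_solder = 45.
Solving: y_pick-and-place = 9, y_solder = 9.
Shadow price of test = 0.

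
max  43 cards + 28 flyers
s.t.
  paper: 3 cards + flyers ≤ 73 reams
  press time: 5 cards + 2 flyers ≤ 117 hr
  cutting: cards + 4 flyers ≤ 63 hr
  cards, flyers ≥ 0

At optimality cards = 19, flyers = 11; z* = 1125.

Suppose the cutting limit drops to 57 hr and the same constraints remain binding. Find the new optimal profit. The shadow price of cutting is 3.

1107

Δb = -6, so new z* = 1125 + (3)·(-6) = 1125 − 18 = 1107.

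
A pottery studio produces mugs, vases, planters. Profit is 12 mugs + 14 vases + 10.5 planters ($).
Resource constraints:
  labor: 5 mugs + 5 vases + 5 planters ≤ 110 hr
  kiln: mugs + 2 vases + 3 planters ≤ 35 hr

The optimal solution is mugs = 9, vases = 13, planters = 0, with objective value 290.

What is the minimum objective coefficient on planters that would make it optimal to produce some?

16

At the optimum: labor uses 110 of 110 (binding); kiln uses 35 of 35 (binding).
The binding rows give the dual system: 5·y_labor + 1·y_kiln = 12 and 5·y_labor + 2·y_kiln = 14.
This yields shadow prices y_labor = 2, y_kiln = 2.
planters enters the basis when its profit ≥ yᵀa₃ = 2·5 + 2·3 = 16.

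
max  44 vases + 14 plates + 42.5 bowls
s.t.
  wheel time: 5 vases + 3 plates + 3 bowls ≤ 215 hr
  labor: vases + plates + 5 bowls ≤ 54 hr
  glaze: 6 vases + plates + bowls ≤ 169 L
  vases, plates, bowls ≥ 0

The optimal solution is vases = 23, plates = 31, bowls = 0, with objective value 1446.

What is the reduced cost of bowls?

-3.5

Check each constraint at x*: wheel time 208/215 (slack 7); labor 54/54 (tight); glaze 169/169 (tight).
Since wheel time is not tight, its dual is 0.
Dual feasibility on the basic columns requires 1·y_labor + 6·y_glaze = 44, 1·y_labor + 1·y_glaze = 14.
Solving: y_labor = 8, y_glaze = 6.
Reduced cost of bowls: c₃ − yᵀa₃ = 42.5 − (8·5 + 6·1) = 42.5 − 46 = -3.5.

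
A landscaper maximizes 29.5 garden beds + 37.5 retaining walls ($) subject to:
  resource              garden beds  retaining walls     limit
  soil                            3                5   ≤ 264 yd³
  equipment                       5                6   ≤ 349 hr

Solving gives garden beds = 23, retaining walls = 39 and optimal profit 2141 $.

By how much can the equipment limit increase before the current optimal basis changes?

Binding constraints: soil, equipment. The basis is B = [[3,5],[5,6]] with det -7.
Per unit increase in equipment, x* moves by d = (0.7143, -0.4286).
The basis stays optimal until retaining walls reaches 0; allowable increase = 91 hr.

91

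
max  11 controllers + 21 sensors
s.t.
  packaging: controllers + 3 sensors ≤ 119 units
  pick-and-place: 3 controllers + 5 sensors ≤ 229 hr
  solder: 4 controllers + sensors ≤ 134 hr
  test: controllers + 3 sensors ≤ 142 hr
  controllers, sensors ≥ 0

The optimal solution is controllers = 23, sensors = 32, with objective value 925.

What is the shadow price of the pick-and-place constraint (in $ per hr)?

Binding: packaging and pick-and-place. Non-binding: solder (10 unused), test (23 unused).
By complementary slackness, y = 0 for the non-binding constraints.
Dual feasibility on the basic columns requires 1·y_packaging + 3·y_pick-and-place = 11, 3·y_packaging + 5·y_pick-and-place = 21.
This yields shadow prices y_packaging = 2, y_pick-and-place = 3.
Shadow price of pick-and-place = 3.

3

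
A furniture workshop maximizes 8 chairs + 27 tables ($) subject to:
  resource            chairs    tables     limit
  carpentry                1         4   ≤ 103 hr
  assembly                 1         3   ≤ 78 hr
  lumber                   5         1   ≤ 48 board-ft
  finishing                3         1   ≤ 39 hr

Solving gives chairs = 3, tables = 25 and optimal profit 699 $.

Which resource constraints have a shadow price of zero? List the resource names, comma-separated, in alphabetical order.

finishing, lumber

carpentry: 103/103 (binding)
assembly: 78/78 (binding)
lumber: 40/48 (slack 8)
finishing: 34/39 (slack 5)
By complementary slackness, a constraint with positive slack has shadow price 0 → finishing, lumber.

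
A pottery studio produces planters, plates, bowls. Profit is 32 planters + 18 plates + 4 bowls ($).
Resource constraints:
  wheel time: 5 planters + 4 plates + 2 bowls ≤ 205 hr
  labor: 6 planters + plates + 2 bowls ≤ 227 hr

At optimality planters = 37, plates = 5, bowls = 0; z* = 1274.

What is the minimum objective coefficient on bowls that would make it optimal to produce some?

Check each constraint at x*: wheel time 205/205 (tight); labor 227/227 (tight).
From A_Bᵀ y = c: 5·y_wheel time + 6·y_labor = 32; 4·y_wheel time + 1·y_labor = 18.
→ y_wheel time = 4 and y_labor = 2.
bowls enters the basis when its profit ≥ yᵀa₃ = 4·2 + 2·2 = 12.

12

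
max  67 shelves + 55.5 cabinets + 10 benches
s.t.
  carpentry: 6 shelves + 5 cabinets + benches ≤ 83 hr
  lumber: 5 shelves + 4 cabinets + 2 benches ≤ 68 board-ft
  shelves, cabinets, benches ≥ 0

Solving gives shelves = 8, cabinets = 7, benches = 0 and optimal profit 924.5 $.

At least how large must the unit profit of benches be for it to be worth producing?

Both carpentry and lumber are binding at x*.
Dual feasibility on the basic columns requires 6·y_carpentry + 5·y_lumber = 67, 5·y_carpentry + 4·y_lumber = 55.5.
This yields shadow prices y_carpentry = 9.5, y_lumber = 2.
benches enters the basis when its profit ≥ yᵀa₃ = 9.5·1 + 2·2 = 13.5.

13.5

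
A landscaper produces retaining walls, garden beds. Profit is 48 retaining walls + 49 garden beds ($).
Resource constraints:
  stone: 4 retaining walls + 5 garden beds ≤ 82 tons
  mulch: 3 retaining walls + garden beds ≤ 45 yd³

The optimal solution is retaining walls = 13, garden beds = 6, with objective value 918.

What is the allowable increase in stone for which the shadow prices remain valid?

Binding constraints: stone, mulch. The basis is B = [[4,5],[3,1]] with det -11.
Per unit increase in stone, x* moves by d = (-0.0909, 0.2727).
The basis stays optimal until retaining walls reaches 0; allowable increase = 143 tons.

143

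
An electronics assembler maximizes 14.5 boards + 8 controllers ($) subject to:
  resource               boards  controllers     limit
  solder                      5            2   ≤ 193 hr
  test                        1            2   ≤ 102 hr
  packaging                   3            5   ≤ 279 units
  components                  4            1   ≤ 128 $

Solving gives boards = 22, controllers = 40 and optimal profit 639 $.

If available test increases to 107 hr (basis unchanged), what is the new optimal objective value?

Check each constraint at x*: solder 190/193 (slack 3); test 102/102 (tight); packaging 266/279 (slack 13); components 128/128 (tight).
By complementary slackness, y = 0 for the non-binding constraints.
Dual feasibility on the basic columns requires 1·y_test + 4·y_components = 14.5, 2·y_test + 1·y_components = 8.
Solving: y_test = 2.5, y_components = 3.
Δz = y_test·Δb = 2.5 × (5) = 12.5, so new z* = 639 + 12.5 = 651.5.

651.5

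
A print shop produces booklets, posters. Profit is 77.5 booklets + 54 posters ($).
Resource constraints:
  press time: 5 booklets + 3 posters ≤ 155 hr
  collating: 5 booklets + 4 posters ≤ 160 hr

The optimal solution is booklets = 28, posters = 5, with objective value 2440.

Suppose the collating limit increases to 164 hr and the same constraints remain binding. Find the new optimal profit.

2470

Check each constraint at x*: press time 155/155 (tight); collating 160/160 (tight).
From A_Bᵀ y = c: 5·y_press time + 5·y_collating = 77.5; 3·y_press time + 4·y_collating = 54.
→ y_press time = 8 and y_collating = 7.5.
Δz = y_collating·Δb = 7.5 × (4) = 30, so new z* = 2440 + 30 = 2470.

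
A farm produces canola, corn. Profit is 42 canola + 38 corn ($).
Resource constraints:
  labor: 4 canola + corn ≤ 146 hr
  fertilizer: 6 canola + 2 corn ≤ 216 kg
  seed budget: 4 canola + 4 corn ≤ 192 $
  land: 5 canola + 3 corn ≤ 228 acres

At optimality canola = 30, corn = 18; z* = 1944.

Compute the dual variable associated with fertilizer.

1

Check each constraint at x*: labor 138/146 (slack 8); fertilizer 216/216 (tight); seed budget 192/192 (tight); land 204/228 (slack 24).
Slack constraints have shadow price 0 (complementary slackness).
The binding rows give the dual system: 6·y_fertilizer + 4·y_seed budget = 42 and 2·y_fertilizer + 4·y_seed budget = 38.
→ y_fertilizer = 1 and y_seed budget = 9.
Shadow price of fertilizer = 1.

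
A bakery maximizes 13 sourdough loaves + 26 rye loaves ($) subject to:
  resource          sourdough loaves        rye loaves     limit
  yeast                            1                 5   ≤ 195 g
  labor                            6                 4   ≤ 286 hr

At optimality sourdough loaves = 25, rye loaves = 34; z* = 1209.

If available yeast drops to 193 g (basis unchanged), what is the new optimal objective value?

Both yeast and labor are binding at x*.
Dual feasibility on the basic columns requires 1·y_yeast + 6·y_labor = 13, 5·y_yeast + 4·y_labor = 26.
This yields shadow prices y_yeast = 4, y_labor = 1.5.
Δz = y_yeast·Δb = 4 × (-2) = -8, so new z* = 1209 − 8 = 1201.

1201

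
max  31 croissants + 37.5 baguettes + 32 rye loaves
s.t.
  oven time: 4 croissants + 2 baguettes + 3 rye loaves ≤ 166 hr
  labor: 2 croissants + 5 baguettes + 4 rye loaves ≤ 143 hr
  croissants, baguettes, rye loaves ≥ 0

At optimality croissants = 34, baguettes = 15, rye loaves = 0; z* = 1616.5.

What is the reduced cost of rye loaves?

-5

At the optimum: oven time uses 166 of 166 (binding); labor uses 143 of 143 (binding).
Dual feasibility on the basic columns requires 4·y_oven time + 2·y_labor = 31, 2·y_oven time + 5·y_labor = 37.5.
→ y_oven time = 5 and y_labor = 5.5.
Reduced cost of rye loaves: c₃ − yᵀa₃ = 32 − (5·3 + 5.5·4) = 32 − 37 = -5.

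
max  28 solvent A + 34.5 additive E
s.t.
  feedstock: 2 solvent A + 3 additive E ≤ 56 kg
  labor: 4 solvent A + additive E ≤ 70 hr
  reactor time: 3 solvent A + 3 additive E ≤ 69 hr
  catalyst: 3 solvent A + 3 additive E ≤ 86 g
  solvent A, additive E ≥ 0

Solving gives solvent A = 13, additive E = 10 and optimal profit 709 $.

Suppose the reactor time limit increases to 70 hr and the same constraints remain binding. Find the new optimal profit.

714

Check each constraint at x*: feedstock 56/56 (tight); labor 62/70 (slack 8); reactor time 69/69 (tight); catalyst 69/86 (slack 17).
Since labor, catalyst are not tight, their duals are 0.
The binding rows give the dual system: 2·y_feedstock + 3·y_reactor time = 28 and 3·y_feedstock + 3·y_reactor time = 34.5.
This yields shadow prices y_feedstock = 6.5, y_reactor time = 5.
Δz = y_reactor time·Δb = 5 × (1) = 5, so new z* = 709 + 5 = 714.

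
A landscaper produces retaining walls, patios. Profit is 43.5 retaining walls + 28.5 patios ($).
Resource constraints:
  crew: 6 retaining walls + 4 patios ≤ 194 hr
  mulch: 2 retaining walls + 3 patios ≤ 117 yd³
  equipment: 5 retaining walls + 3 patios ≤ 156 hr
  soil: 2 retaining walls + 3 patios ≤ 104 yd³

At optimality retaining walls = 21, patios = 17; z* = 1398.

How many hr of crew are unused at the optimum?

0

crew used = 6·21 + 4·17 = 194; slack = 194 − 194 = 0.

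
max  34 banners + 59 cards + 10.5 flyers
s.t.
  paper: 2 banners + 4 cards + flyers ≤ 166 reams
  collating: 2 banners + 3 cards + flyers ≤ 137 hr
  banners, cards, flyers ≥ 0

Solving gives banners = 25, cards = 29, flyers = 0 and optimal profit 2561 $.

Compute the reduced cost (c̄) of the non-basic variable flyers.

At the optimum: paper uses 166 of 166 (binding); collating uses 137 of 137 (binding).
Dual feasibility on the basic columns requires 2·y_paper + 2·y_collating = 34, 4·y_paper + 3·y_collating = 59.
→ y_paper = 8 and y_collating = 9.
Reduced cost of flyers: c₃ − yᵀa₃ = 10.5 − (8·1 + 9·1) = 10.5 − 17 = -6.5.

-6.5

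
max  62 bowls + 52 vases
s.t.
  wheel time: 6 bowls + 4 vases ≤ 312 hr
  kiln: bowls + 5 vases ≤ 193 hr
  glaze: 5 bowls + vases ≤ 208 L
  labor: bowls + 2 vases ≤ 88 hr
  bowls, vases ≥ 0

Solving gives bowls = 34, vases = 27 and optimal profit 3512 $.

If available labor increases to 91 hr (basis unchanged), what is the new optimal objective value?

3536

At the optimum: wheel time uses 312 of 312 (binding); kiln uses 169 of 193 (slack = 24); glaze uses 197 of 208 (slack = 11); labor uses 88 of 88 (binding).
Since kiln, glaze are not tight, their duals are 0.
Dual feasibility on the basic columns requires 6·y_wheel time + 1·y_labor = 62, 4·y_wheel time + 2·y_labor = 52.
Solving: y_wheel time = 9, y_labor = 8.
Δz = y_labor·Δb = 8 × (3) = 24, so new z* = 3512 + 24 = 3536.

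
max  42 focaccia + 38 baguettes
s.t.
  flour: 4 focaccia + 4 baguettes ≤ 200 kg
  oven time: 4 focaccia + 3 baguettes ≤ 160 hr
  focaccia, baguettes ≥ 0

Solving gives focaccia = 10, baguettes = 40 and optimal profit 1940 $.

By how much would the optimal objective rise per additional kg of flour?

6.5

At the optimum: flour uses 200 of 200 (binding); oven time uses 160 of 160 (binding).
Dual feasibility on the basic columns requires 4·y_flour + 4·y_oven time = 42, 4·y_flour + 3·y_oven time = 38.
This yields shadow prices y_flour = 6.5, y_oven time = 4.
Shadow price of flour = 6.5.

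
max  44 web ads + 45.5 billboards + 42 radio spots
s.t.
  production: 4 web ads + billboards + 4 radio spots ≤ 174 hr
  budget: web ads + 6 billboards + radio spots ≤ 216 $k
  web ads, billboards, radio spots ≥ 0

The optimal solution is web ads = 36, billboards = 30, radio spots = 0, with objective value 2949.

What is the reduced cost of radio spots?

-2

At the optimum: production uses 174 of 174 (binding); budget uses 216 of 216 (binding).
From A_Bᵀ y = c: 4·y_production + 1·y_budget = 44; 1·y_production + 6·y_budget = 45.5.
This yields shadow prices y_production = 9.5, y_budget = 6.
Reduced cost of radio spots: c₃ − yᵀa₃ = 42 − (9.5·4 + 6·1) = 42 − 44 = -2.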